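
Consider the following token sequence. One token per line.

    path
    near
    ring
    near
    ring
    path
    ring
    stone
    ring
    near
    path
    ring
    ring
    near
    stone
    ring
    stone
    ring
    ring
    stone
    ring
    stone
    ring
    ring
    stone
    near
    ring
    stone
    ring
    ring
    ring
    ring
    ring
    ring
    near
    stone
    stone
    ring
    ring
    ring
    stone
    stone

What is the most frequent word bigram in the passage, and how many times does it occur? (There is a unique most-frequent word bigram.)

Bigram frequencies (highest first):
  ring ring: 10
  ring stone: 7
  stone ring: 7
  ring near: 4
  near ring: 3
  path ring: 2
  … (6 more, each ≤ 2)

"ring ring", 10 times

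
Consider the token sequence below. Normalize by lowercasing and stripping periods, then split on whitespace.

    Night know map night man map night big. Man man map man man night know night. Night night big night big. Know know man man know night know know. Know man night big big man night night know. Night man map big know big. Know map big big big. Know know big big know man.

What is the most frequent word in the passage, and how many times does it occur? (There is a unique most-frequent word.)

"know", 14 times

Unigram frequencies (highest first):
  know: 14
  night: 13
  big: 12
  man: 11
  map: 5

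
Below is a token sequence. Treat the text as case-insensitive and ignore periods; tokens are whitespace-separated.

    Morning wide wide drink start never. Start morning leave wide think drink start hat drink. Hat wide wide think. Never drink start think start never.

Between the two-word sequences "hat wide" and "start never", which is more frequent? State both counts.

"hat wide": 1 occurrence
"start never": 2 occurrences

"start never" (2 vs 1)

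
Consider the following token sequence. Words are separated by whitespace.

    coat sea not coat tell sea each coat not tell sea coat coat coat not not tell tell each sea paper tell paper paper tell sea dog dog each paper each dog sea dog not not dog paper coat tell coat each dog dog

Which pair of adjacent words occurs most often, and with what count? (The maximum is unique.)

Bigram frequencies (highest first):
  tell sea: 3
  coat tell: 2
  coat not: 2
  not tell: 2
  coat coat: 2
  not not: 2
  … (26 more, each ≤ 2)

"tell sea", 3 times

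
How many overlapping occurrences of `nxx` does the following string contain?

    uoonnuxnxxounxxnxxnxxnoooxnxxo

5

Sliding a length-3 window over the 30 characters (28 positions):
  position 8–10: nxx
  position 13–15: nxx
  position 16–18: nxx
  position 19–21: nxx
  position 27–29: nxx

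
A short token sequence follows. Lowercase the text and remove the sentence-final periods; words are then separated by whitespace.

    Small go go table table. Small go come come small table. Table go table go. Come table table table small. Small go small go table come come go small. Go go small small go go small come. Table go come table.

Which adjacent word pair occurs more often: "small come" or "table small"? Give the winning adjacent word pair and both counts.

"table small" (2 vs 1)

"small come": 1 occurrence
"table small": 2 occurrences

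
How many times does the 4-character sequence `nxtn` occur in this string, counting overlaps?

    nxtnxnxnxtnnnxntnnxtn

3

Sliding a length-4 window over the 21 characters (18 positions):
  position 1–4: nxtn
  position 8–11: nxtn
  position 18–21: nxtn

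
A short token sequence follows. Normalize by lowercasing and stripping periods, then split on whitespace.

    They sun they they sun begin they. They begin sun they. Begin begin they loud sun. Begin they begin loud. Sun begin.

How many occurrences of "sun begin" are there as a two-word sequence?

3

Scanning the 21 overlapping bigram windows for "sun begin":
  position 5–6: sun begin
  position 16–17: sun begin
  position 21–22: sun begin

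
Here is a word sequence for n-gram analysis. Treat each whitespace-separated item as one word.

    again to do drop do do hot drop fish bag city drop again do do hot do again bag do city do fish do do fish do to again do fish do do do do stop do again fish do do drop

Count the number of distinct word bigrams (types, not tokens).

26

42 tokens → 41 bigram windows in total.
Repeated bigrams (each contributes count−1 duplicates):
  do do: 7
  fish do: 4
  do fish: 3
  again do: 2
  do again: 2
  do drop: 2
  do hot: 2
15 duplicate windows → 41 − 15 = 26 distinct.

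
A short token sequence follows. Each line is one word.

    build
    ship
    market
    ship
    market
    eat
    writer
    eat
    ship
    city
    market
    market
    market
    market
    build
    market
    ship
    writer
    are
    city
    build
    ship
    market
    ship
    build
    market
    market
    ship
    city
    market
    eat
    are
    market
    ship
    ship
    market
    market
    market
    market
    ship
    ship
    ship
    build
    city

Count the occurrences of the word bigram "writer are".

1

Scanning the 43 overlapping bigram windows for "writer are":
  position 18–19: writer are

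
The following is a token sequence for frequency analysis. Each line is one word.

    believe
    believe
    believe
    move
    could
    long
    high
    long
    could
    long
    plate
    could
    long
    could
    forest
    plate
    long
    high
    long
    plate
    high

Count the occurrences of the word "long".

Scanning the 21 tokens for "long":
  position 6: long
  position 8: long
  position 10: long
  position 13: long
  position 17: long
  position 19: long

6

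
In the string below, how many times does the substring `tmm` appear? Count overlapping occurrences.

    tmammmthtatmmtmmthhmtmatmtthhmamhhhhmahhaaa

2

Sliding a length-3 window over the 43 characters (41 positions):
  position 11–13: tmm
  position 14–16: tmm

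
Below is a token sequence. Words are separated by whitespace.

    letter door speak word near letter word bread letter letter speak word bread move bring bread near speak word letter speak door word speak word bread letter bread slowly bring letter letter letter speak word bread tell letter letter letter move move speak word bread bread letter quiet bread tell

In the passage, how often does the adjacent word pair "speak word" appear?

6

Scanning the 49 overlapping bigram windows for "speak word":
  position 3–4: speak word
  position 11–12: speak word
  position 18–19: speak word
  position 24–25: speak word
  position 34–35: speak word
  position 43–44: speak word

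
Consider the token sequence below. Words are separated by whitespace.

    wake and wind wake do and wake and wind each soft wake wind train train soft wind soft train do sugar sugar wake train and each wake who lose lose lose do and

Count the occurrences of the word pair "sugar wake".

1

Scanning the 32 overlapping bigram windows for "sugar wake":
  position 22–23: sugar wake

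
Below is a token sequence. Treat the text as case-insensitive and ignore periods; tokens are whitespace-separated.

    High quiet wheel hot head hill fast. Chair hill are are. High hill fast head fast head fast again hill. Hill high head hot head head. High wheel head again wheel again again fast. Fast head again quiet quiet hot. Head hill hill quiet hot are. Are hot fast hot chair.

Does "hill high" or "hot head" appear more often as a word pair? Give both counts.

"hill high": 1 occurrence
"hot head": 3 occurrences

"hot head" (3 vs 1)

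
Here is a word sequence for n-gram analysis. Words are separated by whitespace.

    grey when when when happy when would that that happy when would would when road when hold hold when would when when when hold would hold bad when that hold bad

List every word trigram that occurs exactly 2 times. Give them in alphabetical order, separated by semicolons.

Trigram counts meeting the condition (exactly 2 times):
  happy when would: 2
  when when when: 2

happy when would; when when when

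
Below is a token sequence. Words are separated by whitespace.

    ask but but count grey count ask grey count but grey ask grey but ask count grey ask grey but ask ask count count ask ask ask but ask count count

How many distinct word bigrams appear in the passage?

15

31 tokens → 30 bigram windows in total.
Repeated bigrams (each contributes count−1 duplicates):
  ask ask: 3
  ask count: 3
  ask grey: 3
  but ask: 3
  ask but: 2
  count ask: 2
  count count: 2
  count grey: 2
  … (3 more repeated)
15 duplicate windows → 30 − 15 = 15 distinct.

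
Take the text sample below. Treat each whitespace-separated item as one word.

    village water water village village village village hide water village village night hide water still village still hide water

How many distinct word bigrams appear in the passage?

12

19 tokens → 18 bigram windows in total.
Repeated bigrams (each contributes count−1 duplicates):
  village village: 4
  hide water: 3
  water village: 2
6 duplicate windows → 18 − 6 = 12 distinct.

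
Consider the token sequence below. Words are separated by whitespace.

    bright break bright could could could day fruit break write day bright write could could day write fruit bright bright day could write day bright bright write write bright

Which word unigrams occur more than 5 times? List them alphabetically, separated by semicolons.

Unigram counts meeting the condition (more than 5 times):
  bright: 8
  could: 6
  write: 6

bright; could; write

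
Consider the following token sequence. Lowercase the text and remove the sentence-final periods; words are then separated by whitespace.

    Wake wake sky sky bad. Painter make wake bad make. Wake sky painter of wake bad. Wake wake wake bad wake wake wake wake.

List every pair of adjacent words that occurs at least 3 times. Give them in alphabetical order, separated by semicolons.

Bigram counts meeting the condition (at least 3 times):
  wake bad: 3
  wake wake: 6

wake bad; wake wake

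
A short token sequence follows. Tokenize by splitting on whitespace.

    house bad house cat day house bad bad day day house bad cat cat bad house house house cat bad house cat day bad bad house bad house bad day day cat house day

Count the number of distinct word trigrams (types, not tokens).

34 tokens → 32 trigram windows in total.
Repeated trigrams (each contributes count−1 duplicates):
  bad day day: 2
  bad house bad: 2
  bad house cat: 2
  cat bad house: 2
  day house bad: 2
  house bad house: 2
  house cat day: 2
7 duplicate windows → 32 − 7 = 25 distinct.

25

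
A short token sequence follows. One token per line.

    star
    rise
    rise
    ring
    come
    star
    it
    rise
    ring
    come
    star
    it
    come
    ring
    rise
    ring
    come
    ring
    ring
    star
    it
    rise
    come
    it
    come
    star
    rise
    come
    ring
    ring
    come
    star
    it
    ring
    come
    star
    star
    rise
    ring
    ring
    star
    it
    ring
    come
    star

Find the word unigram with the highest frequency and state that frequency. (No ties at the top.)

Unigram frequencies (highest first):
  ring: 12
  star: 10
  come: 10
  rise: 7
  it: 6

"ring", 12 times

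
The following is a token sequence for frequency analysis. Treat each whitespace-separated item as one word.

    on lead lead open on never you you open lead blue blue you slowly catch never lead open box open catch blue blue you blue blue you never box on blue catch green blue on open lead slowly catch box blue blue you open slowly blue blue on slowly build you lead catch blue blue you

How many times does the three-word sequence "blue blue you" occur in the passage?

5

Scanning the 54 overlapping trigram windows for "blue blue you":
  position 11–13: blue blue you
  position 22–24: blue blue you
  position 25–27: blue blue you
  position 41–43: blue blue you
  position 54–56: blue blue you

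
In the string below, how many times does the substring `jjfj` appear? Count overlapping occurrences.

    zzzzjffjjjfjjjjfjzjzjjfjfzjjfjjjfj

5

Sliding a length-4 window over the 34 characters (31 positions):
  position 9–12: jjfj
  position 14–17: jjfj
  position 21–24: jjfj
  position 27–30: jjfj
  position 31–34: jjfj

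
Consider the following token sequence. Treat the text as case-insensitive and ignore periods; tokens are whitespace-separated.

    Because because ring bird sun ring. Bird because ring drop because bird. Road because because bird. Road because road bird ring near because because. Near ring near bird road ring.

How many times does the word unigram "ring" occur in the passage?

6

Scanning the 30 tokens for "ring":
  position 3: ring
  position 6: ring
  position 9: ring
  position 21: ring
  position 26: ring
  position 30: ring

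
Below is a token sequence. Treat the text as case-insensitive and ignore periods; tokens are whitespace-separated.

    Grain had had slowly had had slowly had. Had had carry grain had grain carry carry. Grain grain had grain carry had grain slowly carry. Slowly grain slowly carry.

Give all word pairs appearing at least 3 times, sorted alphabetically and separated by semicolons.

grain had; had grain; had had

Bigram counts meeting the condition (at least 3 times):
  grain had: 3
  had grain: 3
  had had: 4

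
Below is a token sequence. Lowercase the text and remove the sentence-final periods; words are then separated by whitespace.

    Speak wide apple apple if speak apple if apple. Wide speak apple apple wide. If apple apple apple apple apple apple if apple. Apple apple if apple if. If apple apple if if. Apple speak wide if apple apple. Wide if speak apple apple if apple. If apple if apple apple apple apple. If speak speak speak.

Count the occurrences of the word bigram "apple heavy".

0

Scanning the 56 overlapping bigram windows for "apple heavy":
  (none found)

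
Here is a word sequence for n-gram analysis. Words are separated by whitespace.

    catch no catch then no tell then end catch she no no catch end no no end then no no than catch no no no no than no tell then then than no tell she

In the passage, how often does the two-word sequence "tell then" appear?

2

Scanning the 34 overlapping bigram windows for "tell then":
  position 6–7: tell then
  position 29–30: tell then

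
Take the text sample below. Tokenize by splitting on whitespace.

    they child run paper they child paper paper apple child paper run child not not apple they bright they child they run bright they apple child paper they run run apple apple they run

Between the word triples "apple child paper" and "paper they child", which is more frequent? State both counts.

"apple child paper" (2 vs 1)

"apple child paper": 2 occurrences
"paper they child": 1 occurrence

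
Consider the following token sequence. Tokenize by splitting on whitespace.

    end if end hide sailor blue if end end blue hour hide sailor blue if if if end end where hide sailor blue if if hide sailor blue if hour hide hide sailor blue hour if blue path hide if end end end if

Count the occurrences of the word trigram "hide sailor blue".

Scanning the 42 overlapping trigram windows for "hide sailor blue":
  position 4–6: hide sailor blue
  position 12–14: hide sailor blue
  position 21–23: hide sailor blue
  position 26–28: hide sailor blue
  position 32–34: hide sailor blue

5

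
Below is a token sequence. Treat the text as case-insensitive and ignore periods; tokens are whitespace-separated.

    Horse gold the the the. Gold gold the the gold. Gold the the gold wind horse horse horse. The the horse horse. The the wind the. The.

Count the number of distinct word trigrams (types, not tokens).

17

27 tokens → 25 trigram windows in total.
Repeated trigrams (each contributes count−1 duplicates):
  gold the the: 3
  the the gold: 3
  gold gold the: 2
  horse horse the: 2
  horse the the: 2
  the gold gold: 2
8 duplicate windows → 25 − 8 = 17 distinct.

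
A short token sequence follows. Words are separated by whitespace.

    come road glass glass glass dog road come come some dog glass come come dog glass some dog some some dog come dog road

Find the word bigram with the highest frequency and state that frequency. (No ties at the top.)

Bigram frequencies (highest first):
  some dog: 3
  glass glass: 2
  dog road: 2
  come come: 2
  dog glass: 2
  come dog: 2
  … (10 more, each ≤ 1)

"some dog", 3 times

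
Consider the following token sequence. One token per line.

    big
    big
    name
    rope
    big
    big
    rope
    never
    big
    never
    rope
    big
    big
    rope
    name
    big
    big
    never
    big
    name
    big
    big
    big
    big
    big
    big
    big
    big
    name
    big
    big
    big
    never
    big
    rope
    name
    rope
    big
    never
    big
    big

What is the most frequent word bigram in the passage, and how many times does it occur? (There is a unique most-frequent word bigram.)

Bigram frequencies (highest first):
  big big: 14
  never big: 4
  big never: 4
  big name: 3
  rope big: 3
  big rope: 3
  … (5 more, each ≤ 3)

"big big", 14 times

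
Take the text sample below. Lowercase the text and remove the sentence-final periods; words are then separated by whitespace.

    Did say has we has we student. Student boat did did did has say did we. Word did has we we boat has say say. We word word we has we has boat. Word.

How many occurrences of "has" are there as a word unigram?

7

Scanning the 34 tokens for "has":
  position 3: has
  position 5: has
  position 13: has
  position 19: has
  position 23: has
  position 30: has
  position 32: has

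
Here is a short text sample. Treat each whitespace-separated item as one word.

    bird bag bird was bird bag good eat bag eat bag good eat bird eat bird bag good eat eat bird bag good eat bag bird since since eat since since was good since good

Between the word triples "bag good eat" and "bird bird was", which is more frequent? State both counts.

"bag good eat": 4 occurrences
"bird bird was": 0 occurrences

"bag good eat" (4 vs 0)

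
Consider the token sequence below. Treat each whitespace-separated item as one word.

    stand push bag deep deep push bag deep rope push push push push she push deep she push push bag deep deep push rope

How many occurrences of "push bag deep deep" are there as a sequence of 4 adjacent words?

2

Scanning the 21 overlapping 4-gram windows for "push bag deep deep":
  position 2–5: push bag deep deep
  position 19–22: push bag deep deep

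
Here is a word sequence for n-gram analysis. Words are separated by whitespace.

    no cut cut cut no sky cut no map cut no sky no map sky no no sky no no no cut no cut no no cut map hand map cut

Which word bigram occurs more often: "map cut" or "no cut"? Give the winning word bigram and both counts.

"no cut" (4 vs 2)

"map cut": 2 occurrences
"no cut": 4 occurrences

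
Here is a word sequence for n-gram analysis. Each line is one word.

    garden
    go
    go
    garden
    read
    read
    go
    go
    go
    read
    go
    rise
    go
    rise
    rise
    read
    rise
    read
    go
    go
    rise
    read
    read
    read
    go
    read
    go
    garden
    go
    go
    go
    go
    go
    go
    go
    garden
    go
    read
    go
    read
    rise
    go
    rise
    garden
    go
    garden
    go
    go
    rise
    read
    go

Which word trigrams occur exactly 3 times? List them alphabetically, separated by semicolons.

Trigram counts meeting the condition (exactly 3 times):
  garden go go: 3
  go garden go: 3
  go read go: 3

garden go go; go garden go; go read go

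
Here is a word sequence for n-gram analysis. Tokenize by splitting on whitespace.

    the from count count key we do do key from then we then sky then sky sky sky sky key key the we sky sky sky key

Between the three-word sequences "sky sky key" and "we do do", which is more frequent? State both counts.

"sky sky key" (2 vs 1)

"sky sky key": 2 occurrences
"we do do": 1 occurrence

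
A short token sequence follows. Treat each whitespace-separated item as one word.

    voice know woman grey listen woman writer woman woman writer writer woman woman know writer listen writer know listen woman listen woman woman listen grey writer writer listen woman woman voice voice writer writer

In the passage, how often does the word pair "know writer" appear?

Scanning the 33 overlapping bigram windows for "know writer":
  position 14–15: know writer

1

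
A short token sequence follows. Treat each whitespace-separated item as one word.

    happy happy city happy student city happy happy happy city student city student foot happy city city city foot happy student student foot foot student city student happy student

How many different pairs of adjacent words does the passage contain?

29 tokens → 28 bigram windows in total.
Repeated bigrams (each contributes count−1 duplicates):
  city student: 3
  happy city: 3
  happy happy: 3
  happy student: 3
  student city: 3
  city city: 2
  city happy: 2
  foot happy: 2
  … (1 more repeated)
14 duplicate windows → 28 − 14 = 14 distinct.

14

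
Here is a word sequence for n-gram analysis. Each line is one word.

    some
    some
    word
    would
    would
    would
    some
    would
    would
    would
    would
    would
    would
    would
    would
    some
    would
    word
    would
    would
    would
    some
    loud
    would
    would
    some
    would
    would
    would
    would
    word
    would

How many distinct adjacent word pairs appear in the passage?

32 tokens → 31 bigram windows in total.
Repeated bigrams (each contributes count−1 duplicates):
  would would: 15
  would some: 4
  some would: 3
  word would: 3
  would word: 2
22 duplicate windows → 31 − 22 = 9 distinct.

9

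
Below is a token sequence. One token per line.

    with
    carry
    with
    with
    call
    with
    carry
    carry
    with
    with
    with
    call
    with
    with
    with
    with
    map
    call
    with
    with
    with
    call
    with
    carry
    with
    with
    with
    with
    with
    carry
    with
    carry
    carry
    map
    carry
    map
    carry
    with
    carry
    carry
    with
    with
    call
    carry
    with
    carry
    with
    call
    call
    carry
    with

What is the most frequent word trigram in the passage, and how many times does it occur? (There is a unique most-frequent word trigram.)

"with with with", 7 times

Trigram frequencies (highest first):
  with with with: 7
  with carry with: 4
  carry with with: 4
  with with call: 4
  with call with: 3
  with carry carry: 3
  … (17 more, each ≤ 3)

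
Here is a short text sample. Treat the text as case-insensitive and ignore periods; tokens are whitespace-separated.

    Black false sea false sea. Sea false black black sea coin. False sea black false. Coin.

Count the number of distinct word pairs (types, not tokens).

16 tokens → 15 bigram windows in total.
Repeated bigrams (each contributes count−1 duplicates):
  false sea: 3
  black false: 2
  sea false: 2
4 duplicate windows → 15 − 4 = 11 distinct.

11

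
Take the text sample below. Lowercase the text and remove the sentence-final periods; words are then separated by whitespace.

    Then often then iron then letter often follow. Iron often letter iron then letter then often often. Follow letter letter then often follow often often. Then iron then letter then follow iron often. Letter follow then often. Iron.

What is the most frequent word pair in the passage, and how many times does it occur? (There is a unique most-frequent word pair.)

"then often", 4 times

Bigram frequencies (highest first):
  then often: 4
  iron then: 3
  then letter: 3
  often follow: 3
  letter then: 3
  often then: 2
  … (14 more, each ≤ 2)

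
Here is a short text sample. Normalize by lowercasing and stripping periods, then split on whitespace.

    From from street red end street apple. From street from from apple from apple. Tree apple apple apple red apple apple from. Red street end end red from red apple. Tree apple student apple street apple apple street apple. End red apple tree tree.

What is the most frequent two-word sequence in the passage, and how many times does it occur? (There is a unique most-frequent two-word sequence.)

Bigram frequencies (highest first):
  apple apple: 4
  street apple: 3
  apple from: 3
  apple tree: 3
  red apple: 3
  from from: 2
  … (19 more, each ≤ 2)

"apple apple", 4 times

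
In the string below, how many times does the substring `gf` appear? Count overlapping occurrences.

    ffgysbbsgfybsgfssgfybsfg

Sliding a length-2 window over the 24 characters (23 positions):
  position 9–10: gf
  position 14–15: gf
  position 18–19: gf

3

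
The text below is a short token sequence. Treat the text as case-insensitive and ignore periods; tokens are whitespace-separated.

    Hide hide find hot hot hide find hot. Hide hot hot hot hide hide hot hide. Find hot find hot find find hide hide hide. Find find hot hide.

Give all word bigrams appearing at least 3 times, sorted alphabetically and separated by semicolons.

Bigram counts meeting the condition (at least 3 times):
  find hot: 5
  hide find: 4
  hide hide: 4
  hot hide: 5
  hot hot: 3

find hot; hide find; hide hide; hot hide; hot hot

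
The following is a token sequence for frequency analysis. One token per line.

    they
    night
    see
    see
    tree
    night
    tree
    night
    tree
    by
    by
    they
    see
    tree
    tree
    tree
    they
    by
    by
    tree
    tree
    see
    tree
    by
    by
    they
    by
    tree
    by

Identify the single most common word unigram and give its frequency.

"tree", 10 times

Unigram frequencies (highest first):
  tree: 10
  by: 8
  they: 4
  see: 4
  night: 3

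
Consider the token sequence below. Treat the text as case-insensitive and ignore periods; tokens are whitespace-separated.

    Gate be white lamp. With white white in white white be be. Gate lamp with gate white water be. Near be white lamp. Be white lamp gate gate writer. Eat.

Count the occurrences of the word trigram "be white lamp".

Scanning the 28 overlapping trigram windows for "be white lamp":
  position 2–4: be white lamp
  position 21–23: be white lamp
  position 24–26: be white lamp

3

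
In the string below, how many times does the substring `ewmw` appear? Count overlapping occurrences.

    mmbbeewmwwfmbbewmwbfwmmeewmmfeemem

Sliding a length-4 window over the 34 characters (31 positions):
  position 6–9: ewmw
  position 15–18: ewmw

2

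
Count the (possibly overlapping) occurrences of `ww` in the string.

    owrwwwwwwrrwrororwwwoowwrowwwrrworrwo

10

Sliding a length-2 window over the 37 characters (36 positions):
  position 4–5: ww
  position 5–6: ww
  position 6–7: ww
  position 7–8: ww
  position 8–9: ww
  position 18–19: ww
  position 19–20: ww
  position 23–24: ww
  position 27–28: ww
  position 28–29: ww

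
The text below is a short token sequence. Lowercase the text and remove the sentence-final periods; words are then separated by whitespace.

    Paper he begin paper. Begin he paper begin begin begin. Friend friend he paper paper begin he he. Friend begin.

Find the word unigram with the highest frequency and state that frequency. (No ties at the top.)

"begin", 7 times

Unigram frequencies (highest first):
  begin: 7
  paper: 5
  he: 5
  friend: 3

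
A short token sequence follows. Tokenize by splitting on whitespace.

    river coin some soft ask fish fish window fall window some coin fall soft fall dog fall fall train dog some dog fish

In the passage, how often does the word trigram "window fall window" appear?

Scanning the 21 overlapping trigram windows for "window fall window":
  position 8–10: window fall window

1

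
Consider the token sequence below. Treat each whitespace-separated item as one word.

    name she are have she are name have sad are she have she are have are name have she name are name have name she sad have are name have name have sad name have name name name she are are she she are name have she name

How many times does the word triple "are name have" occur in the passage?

Scanning the 46 overlapping trigram windows for "are name have":
  position 6–8: are name have
  position 16–18: are name have
  position 21–23: are name have
  position 28–30: are name have
  position 44–46: are name have

5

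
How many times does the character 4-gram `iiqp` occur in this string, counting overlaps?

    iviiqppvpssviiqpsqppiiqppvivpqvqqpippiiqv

Sliding a length-4 window over the 41 characters (38 positions):
  position 3–6: iiqp
  position 13–16: iiqp
  position 21–24: iiqp

3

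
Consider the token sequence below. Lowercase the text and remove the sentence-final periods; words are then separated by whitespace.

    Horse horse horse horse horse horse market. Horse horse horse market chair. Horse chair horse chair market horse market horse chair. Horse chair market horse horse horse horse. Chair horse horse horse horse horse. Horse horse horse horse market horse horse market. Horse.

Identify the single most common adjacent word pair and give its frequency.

"horse horse", 19 times

Bigram frequencies (highest first):
  horse horse: 19
  market horse: 6
  horse market: 5
  horse chair: 5
  chair horse: 4
  chair market: 2
  … (1 more, each ≤ 1)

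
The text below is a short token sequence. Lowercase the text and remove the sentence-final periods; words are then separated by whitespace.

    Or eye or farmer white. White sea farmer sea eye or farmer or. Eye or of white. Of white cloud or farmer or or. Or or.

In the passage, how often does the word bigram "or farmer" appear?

3

Scanning the 25 overlapping bigram windows for "or farmer":
  position 3–4: or farmer
  position 11–12: or farmer
  position 21–22: or farmer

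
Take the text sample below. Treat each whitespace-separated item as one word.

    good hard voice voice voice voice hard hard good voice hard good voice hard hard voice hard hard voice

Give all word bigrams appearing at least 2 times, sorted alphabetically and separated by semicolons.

good voice; hard good; hard hard; hard voice; voice hard; voice voice

Bigram counts meeting the condition (at least 2 times):
  good voice: 2
  hard good: 2
  hard hard: 3
  hard voice: 3
  voice hard: 4
  voice voice: 3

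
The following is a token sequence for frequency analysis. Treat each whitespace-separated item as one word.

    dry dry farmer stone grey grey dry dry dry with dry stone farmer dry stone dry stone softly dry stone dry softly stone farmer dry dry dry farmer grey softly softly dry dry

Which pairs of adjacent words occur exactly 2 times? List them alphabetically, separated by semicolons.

dry farmer; farmer dry; softly dry; stone dry; stone farmer

Bigram counts meeting the condition (exactly 2 times):
  dry farmer: 2
  farmer dry: 2
  softly dry: 2
  stone dry: 2
  stone farmer: 2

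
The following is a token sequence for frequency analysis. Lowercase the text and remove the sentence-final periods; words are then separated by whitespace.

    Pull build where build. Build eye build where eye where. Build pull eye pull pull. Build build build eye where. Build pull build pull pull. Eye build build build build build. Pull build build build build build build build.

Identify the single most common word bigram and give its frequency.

Bigram frequencies (highest first):
  build build: 13
  pull build: 4
  build pull: 4
  where build: 3
  build where: 2
  build eye: 2
  … (6 more, each ≤ 2)

"build build", 13 times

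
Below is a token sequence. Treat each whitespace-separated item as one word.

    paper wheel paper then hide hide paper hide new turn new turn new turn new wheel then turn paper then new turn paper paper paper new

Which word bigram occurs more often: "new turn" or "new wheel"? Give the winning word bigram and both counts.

"new turn" (4 vs 1)

"new turn": 4 occurrences
"new wheel": 1 occurrence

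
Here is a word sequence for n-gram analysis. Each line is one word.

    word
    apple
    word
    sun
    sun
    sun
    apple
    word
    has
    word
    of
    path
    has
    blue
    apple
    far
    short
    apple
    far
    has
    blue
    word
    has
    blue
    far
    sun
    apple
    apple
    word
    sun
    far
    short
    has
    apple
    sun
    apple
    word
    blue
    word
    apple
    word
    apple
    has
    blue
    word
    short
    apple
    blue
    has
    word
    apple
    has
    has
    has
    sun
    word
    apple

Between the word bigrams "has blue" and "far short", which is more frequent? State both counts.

"has blue": 4 occurrences
"far short": 2 occurrences

"has blue" (4 vs 2)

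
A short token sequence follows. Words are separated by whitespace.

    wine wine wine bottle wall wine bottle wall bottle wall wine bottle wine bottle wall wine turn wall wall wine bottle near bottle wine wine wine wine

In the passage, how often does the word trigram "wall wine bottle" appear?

Scanning the 25 overlapping trigram windows for "wall wine bottle":
  position 5–7: wall wine bottle
  position 10–12: wall wine bottle
  position 19–21: wall wine bottle

3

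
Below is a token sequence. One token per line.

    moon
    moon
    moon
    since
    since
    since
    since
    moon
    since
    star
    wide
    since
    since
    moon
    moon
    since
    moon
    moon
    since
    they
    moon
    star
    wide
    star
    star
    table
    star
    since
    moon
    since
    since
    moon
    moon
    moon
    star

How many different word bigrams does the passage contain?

15

35 tokens → 34 bigram windows in total.
Repeated bigrams (each contributes count−1 duplicates):
  moon moon: 6
  moon since: 5
  since moon: 5
  since since: 5
  moon star: 2
  star wide: 2
19 duplicate windows → 34 − 19 = 15 distinct.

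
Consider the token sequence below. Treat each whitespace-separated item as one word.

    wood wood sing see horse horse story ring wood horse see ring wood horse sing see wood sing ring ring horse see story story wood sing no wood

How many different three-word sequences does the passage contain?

25

28 tokens → 26 trigram windows in total.
Repeated trigrams (each contributes count−1 duplicates):
  ring wood horse: 2
1 duplicate windows → 26 − 1 = 25 distinct.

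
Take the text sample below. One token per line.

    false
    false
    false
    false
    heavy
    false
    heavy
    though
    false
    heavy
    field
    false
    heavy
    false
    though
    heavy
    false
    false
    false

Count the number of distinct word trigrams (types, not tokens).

14

19 tokens → 17 trigram windows in total.
Repeated trigrams (each contributes count−1 duplicates):
  false false false: 3
  false heavy false: 2
3 duplicate windows → 17 − 3 = 14 distinct.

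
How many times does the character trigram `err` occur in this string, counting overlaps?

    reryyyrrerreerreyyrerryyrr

Sliding a length-3 window over the 26 characters (24 positions):
  position 9–11: err
  position 13–15: err
  position 20–22: err

3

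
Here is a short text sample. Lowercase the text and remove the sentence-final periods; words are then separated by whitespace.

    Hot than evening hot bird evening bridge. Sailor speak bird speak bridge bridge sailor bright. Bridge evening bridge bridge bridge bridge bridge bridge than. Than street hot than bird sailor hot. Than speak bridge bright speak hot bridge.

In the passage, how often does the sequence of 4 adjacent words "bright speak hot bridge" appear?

1

Scanning the 35 overlapping 4-gram windows for "bright speak hot bridge":
  position 35–38: bright speak hot bridge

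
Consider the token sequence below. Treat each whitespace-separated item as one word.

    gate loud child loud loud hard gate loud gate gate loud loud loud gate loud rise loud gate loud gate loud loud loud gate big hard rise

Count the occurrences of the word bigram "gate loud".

Scanning the 26 overlapping bigram windows for "gate loud":
  position 1–2: gate loud
  position 7–8: gate loud
  position 10–11: gate loud
  position 14–15: gate loud
  position 18–19: gate loud
  position 20–21: gate loud

6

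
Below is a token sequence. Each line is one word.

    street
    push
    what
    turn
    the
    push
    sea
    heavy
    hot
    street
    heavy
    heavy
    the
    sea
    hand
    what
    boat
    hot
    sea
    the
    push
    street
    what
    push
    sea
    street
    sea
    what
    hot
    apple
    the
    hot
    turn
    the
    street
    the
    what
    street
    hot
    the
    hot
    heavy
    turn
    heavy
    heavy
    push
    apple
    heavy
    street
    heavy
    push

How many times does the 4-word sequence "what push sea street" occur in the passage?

Scanning the 48 overlapping 4-gram windows for "what push sea street":
  position 23–26: what push sea street

1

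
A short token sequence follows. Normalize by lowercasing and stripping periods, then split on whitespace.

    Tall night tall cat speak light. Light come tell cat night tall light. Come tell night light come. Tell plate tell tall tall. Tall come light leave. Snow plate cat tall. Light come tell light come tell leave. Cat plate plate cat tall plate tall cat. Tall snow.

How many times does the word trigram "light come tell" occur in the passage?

Scanning the 46 overlapping trigram windows for "light come tell":
  position 7–9: light come tell
  position 13–15: light come tell
  position 17–19: light come tell
  position 32–34: light come tell
  position 35–37: light come tell

5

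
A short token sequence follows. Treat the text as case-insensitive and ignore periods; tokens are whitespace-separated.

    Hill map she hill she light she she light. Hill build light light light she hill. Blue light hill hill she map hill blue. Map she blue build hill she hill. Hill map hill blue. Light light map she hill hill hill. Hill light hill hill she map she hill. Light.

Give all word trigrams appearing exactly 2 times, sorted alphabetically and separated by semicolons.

hill blue light; hill hill hill; hill hill she; hill she map; light hill hill; map hill blue; she hill hill

Trigram counts meeting the condition (exactly 2 times):
  hill blue light: 2
  hill hill hill: 2
  hill hill she: 2
  hill she map: 2
  light hill hill: 2
  map hill blue: 2
  she hill hill: 2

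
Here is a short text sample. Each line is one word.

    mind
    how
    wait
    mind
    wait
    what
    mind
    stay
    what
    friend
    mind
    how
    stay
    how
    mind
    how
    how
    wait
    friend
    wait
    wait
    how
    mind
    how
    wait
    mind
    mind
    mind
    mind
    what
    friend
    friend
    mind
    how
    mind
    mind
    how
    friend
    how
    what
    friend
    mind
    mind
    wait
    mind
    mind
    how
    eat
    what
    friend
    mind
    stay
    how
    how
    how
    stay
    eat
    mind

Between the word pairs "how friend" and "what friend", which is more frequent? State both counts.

"what friend" (4 vs 1)

"how friend": 1 occurrence
"what friend": 4 occurrences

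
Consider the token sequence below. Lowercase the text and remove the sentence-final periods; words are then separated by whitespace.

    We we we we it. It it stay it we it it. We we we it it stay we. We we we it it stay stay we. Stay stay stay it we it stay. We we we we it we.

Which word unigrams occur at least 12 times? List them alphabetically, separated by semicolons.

it; we

Unigram counts meeting the condition (at least 12 times):
  it: 13
  we: 19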